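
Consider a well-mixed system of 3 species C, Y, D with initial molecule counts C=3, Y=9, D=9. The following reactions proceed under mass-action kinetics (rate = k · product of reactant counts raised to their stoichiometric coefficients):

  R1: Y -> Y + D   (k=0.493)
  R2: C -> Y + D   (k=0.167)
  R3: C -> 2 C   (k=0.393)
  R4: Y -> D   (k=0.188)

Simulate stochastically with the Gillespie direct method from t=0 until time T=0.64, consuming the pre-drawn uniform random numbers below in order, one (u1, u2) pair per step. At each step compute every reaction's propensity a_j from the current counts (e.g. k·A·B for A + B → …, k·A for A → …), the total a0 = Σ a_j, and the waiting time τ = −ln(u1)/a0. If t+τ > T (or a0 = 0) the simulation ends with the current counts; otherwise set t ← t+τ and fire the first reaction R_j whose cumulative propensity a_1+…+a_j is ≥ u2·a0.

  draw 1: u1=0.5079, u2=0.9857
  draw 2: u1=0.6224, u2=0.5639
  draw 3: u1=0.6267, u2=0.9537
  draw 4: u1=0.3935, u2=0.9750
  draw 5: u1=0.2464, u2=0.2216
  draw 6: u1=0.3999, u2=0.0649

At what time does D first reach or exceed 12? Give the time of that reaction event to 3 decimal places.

t=0.000: C=3 Y=9 D=9
Draw 1: a1=4.437, a2=0.501, a3=1.179, a4=1.692, a0=7.809; τ=−ln(0.5079)/7.809=0.087 → t=0.087; u2·a0=0.9857·7.809=7.697; a1+…+a3=6.117 < 7.697 ≤ a1+…+a4=7.809 → R4 fires; C=3 Y=8 D=10
Draw 2: a1=3.944, a2=0.501, a3=1.179, a4=1.504, a0=7.128; τ=−ln(0.6224)/7.128=0.067 → t=0.153; u2·a0=0.5639·7.128=4.019; a1=3.944 < 4.019 ≤ a1+a2=4.445 → R2 fires; C=2 Y=9 D=11
Draw 3: a1=4.437, a2=0.334, a3=0.786, a4=1.692, a0=7.249; τ=−ln(0.6267)/7.249=0.064 → t=0.218; u2·a0=0.9537·7.249=6.913; a1+…+a3=5.557 < 6.913 ≤ a1+…+a4=7.249 → R4 fires; C=2 Y=8 D=12
Draw 4: a1=3.944, a2=0.334, a3=0.786, a4=1.504, a0=6.568; τ=−ln(0.3935)/6.568=0.142 → t=0.360; u2·a0=0.9750·6.568=6.404; a1+…+a3=5.064 < 6.404 ≤ a1+…+a4=6.568 → R4 fires; C=2 Y=7 D=13
Draw 5: a1=3.451, a2=0.334, a3=0.786, a4=1.316, a0=5.887; τ=−ln(0.2464)/5.887=0.238 → t=0.598; u2·a0=0.2216·5.887=1.305 ≤ a1=3.451 → R1 fires; C=2 Y=7 D=14
Draw 6: a1=3.451, a2=0.334, a3=0.786, a4=1.316, a0=5.887; τ=−ln(0.3999)/5.887=0.156 → t=0.753 > T=0.64: stop.
D first becomes ≥ 12 when it reaches 12 at the event at t=0.218.

Threshold first reached at t = 0.218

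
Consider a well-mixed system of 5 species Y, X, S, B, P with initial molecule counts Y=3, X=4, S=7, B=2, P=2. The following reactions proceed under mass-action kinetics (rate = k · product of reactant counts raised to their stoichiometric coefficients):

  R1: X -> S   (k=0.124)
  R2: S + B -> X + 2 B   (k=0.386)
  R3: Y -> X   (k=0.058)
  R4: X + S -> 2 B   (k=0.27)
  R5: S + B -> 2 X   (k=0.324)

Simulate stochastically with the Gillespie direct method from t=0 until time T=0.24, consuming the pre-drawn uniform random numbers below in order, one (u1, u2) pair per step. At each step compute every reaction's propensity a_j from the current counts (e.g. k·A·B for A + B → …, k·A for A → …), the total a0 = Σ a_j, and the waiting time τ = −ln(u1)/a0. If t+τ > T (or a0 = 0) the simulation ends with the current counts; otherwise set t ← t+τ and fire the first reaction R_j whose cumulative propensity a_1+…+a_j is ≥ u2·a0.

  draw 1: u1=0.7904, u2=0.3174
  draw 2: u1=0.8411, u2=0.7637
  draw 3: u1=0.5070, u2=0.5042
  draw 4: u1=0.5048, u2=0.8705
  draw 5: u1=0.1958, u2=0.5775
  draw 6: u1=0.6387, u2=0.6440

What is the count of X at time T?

X at T = 7

t=0.000: Y=3 X=4 S=7 B=2 P=2
Draw 1: a1=0.496, a2=5.404, a3=0.174, a4=7.560, a5=4.536, a0=18.170; τ=−ln(0.7904)/18.170=0.013 → t=0.013; u2·a0=0.3174·18.170=5.767; a1=0.496 < 5.767 ≤ a1+a2=5.900 → R2 fires; Y=3 X=5 S=6 B=3 P=2
Draw 2: a1=0.620, a2=6.948, a3=0.174, a4=8.100, a5=5.832, a0=21.674; τ=−ln(0.8411)/21.674=0.008 → t=0.021; u2·a0=0.7637·21.674=16.552; a1+…+a4=15.842 < 16.552 ≤ a1+…+a5=21.674 → R5 fires; Y=3 X=7 S=5 B=2 P=2
Draw 3: a1=0.868, a2=3.860, a3=0.174, a4=9.450, a5=3.240, a0=17.592; τ=−ln(0.5070)/17.592=0.039 → t=0.060; u2·a0=0.5042·17.592=8.870; a1+…+a3=4.902 < 8.870 ≤ a1+…+a4=14.352 → R4 fires; Y=3 X=6 S=4 B=4 P=2
Draw 4: a1=0.744, a2=6.176, a3=0.174, a4=6.480, a5=5.184, a0=18.758; τ=−ln(0.5048)/18.758=0.036 → t=0.096; u2·a0=0.8705·18.758=16.329; a1+…+a4=13.574 < 16.329 ≤ a1+…+a5=18.758 → R5 fires; Y=3 X=8 S=3 B=3 P=2
Draw 5: a1=0.992, a2=3.474, a3=0.174, a4=6.480, a5=2.916, a0=14.036; τ=−ln(0.1958)/14.036=0.116 → t=0.212; u2·a0=0.5775·14.036=8.106; a1+…+a3=4.640 < 8.106 ≤ a1+…+a4=11.120 → R4 fires; Y=3 X=7 S=2 B=5 P=2
Draw 6: a1=0.868, a2=3.860, a3=0.174, a4=3.780, a5=3.240, a0=11.922; τ=−ln(0.6387)/11.922=0.038 → t=0.250 > T=0.24: stop.
Read off X at T=0.24: 7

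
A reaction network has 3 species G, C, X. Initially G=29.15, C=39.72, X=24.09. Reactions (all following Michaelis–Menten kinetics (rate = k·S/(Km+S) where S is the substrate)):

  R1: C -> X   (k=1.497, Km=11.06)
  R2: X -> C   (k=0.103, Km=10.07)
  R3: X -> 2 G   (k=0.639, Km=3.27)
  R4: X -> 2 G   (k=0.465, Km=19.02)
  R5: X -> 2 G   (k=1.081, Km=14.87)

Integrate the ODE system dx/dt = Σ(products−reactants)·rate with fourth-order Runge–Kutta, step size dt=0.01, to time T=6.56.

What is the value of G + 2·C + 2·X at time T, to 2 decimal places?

Check how each reaction changes W = G + 2·C + 2·X (weight of products minus weight of reactants):
R1: C -> X: (2·1) − (2·1) = 2 − 2 = 0
R2: X -> C: (2·1) − (2·1) = 2 − 2 = 0
R3: X -> 2 G: (1·2) − (2·1) = 2 − 2 = 0
R4: X -> 2 G: (1·2) − (2·1) = 2 − 2 = 0
R5: X -> 2 G: (1·2) − (2·1) = 2 − 2 = 0
Every reaction leaves W unchanged, so W is conserved and no simulation is needed: W(T) = W(0) = 29.15 + 2·39.72 + 2·24.09 = 156.77

Value at T = 156.77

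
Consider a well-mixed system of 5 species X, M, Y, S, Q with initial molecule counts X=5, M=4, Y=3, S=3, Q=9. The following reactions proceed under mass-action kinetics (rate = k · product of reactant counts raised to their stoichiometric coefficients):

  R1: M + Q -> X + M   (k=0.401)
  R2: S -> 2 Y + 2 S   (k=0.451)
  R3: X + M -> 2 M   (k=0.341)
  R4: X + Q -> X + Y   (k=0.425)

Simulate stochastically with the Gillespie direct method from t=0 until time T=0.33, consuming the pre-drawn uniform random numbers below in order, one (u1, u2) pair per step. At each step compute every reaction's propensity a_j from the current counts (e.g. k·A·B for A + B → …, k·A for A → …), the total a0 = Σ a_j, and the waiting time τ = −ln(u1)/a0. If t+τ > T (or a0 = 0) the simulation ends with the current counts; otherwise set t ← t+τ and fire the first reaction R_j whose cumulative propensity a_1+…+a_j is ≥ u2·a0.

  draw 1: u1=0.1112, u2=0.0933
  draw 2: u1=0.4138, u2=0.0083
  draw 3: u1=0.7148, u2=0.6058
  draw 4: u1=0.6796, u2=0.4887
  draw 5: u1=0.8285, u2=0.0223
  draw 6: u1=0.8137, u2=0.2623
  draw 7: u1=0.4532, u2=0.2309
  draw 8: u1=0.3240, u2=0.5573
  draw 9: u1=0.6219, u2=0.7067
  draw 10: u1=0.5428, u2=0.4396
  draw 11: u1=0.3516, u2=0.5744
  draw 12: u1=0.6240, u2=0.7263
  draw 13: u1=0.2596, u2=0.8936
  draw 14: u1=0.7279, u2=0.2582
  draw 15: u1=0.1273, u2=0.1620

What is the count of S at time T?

t=0.000: X=5 M=4 Y=3 S=3 Q=9
Draw 1: a1=14.436, a2=1.353, a3=6.820, a4=19.125, a0=41.734; τ=−ln(0.1112)/41.734=0.053 → t=0.053; u2·a0=0.0933·41.734=3.894 ≤ a1=14.436 → R1 fires; X=6 M=4 Y=3 S=3 Q=8
Draw 2: a1=12.832, a2=1.353, a3=8.184, a4=20.400, a0=42.769; τ=−ln(0.4138)/42.769=0.021 → t=0.073; u2·a0=0.0083·42.769=0.355 ≤ a1=12.832 → R1 fires; X=7 M=4 Y=3 S=3 Q=7
Draw 3: a1=11.228, a2=1.353, a3=9.548, a4=20.825, a0=42.954; τ=−ln(0.7148)/42.954=0.008 → t=0.081; u2·a0=0.6058·42.954=26.022; a1+…+a3=22.129 < 26.022 ≤ a1+…+a4=42.954 → R4 fires; X=7 M=4 Y=4 S=3 Q=6
Draw 4: a1=9.624, a2=1.353, a3=9.548, a4=17.850, a0=38.375; τ=−ln(0.6796)/38.375=0.010 → t=0.091; u2·a0=0.4887·38.375=18.754; a1+a2=10.977 < 18.754 ≤ a1+…+a3=20.525 → R3 fires; X=6 M=5 Y=4 S=3 Q=6
Draw 5: a1=12.030, a2=1.353, a3=10.230, a4=15.300, a0=38.913; τ=−ln(0.8285)/38.913=0.005 → t=0.096; u2·a0=0.0223·38.913=0.868 ≤ a1=12.030 → R1 fires; X=7 M=5 Y=4 S=3 Q=5
Draw 6: a1=10.025, a2=1.353, a3=11.935, a4=14.875, a0=38.188; τ=−ln(0.8137)/38.188=0.005 → t=0.101; u2·a0=0.2623·38.188=10.017 ≤ a1=10.025 → R1 fires; X=8 M=5 Y=4 S=3 Q=4
Draw 7: a1=8.020, a2=1.353, a3=13.640, a4=13.600, a0=36.613; τ=−ln(0.4532)/36.613=0.022 → t=0.123; u2·a0=0.2309·36.613=8.454; a1=8.020 < 8.454 ≤ a1+a2=9.373 → R2 fires; X=8 M=5 Y=6 S=4 Q=4
Draw 8: a1=8.020, a2=1.804, a3=13.640, a4=13.600, a0=37.064; τ=−ln(0.3240)/37.064=0.030 → t=0.153; u2·a0=0.5573·37.064=20.656; a1+a2=9.824 < 20.656 ≤ a1+…+a3=23.464 → R3 fires; X=7 M=6 Y=6 S=4 Q=4
Draw 9: a1=9.624, a2=1.804, a3=14.322, a4=11.900, a0=37.650; τ=−ln(0.6219)/37.650=0.013 → t=0.166; u2·a0=0.7067·37.650=26.607; a1+…+a3=25.750 < 26.607 ≤ a1+…+a4=37.650 → R4 fires; X=7 M=6 Y=7 S=4 Q=3
Draw 10: a1=7.218, a2=1.804, a3=14.322, a4=8.925, a0=32.269; τ=−ln(0.5428)/32.269=0.019 → t=0.185; u2·a0=0.4396·32.269=14.185; a1+a2=9.022 < 14.185 ≤ a1+…+a3=23.344 → R3 fires; X=6 M=7 Y=7 S=4 Q=3
Draw 11: a1=8.421, a2=1.804, a3=14.322, a4=7.650, a0=32.197; τ=−ln(0.3516)/32.197=0.032 → t=0.217; u2·a0=0.5744·32.197=18.494; a1+a2=10.225 < 18.494 ≤ a1+…+a3=24.547 → R3 fires; X=5 M=8 Y=7 S=4 Q=3
Draw 12: a1=9.624, a2=1.804, a3=13.640, a4=6.375, a0=31.443; τ=−ln(0.6240)/31.443=0.015 → t=0.232; u2·a0=0.7263·31.443=22.837; a1+a2=11.428 < 22.837 ≤ a1+…+a3=25.068 → R3 fires; X=4 M=9 Y=7 S=4 Q=3
Draw 13: a1=10.827, a2=1.804, a3=12.276, a4=5.100, a0=30.007; τ=−ln(0.2596)/30.007=0.045 → t=0.277; u2·a0=0.8936·30.007=26.814; a1+…+a3=24.907 < 26.814 ≤ a1+…+a4=30.007 → R4 fires; X=4 M=9 Y=8 S=4 Q=2
Draw 14: a1=7.218, a2=1.804, a3=12.276, a4=3.400, a0=24.698; τ=−ln(0.7279)/24.698=0.013 → t=0.290; u2·a0=0.2582·24.698=6.377 ≤ a1=7.218 → R1 fires; X=5 M=9 Y=8 S=4 Q=1
Draw 15: a1=3.609, a2=1.804, a3=15.345, a4=2.125, a0=22.883; τ=−ln(0.1273)/22.883=0.090 → t=0.380 > T=0.33: stop.
Read off S at T=0.33: 4

S at T = 4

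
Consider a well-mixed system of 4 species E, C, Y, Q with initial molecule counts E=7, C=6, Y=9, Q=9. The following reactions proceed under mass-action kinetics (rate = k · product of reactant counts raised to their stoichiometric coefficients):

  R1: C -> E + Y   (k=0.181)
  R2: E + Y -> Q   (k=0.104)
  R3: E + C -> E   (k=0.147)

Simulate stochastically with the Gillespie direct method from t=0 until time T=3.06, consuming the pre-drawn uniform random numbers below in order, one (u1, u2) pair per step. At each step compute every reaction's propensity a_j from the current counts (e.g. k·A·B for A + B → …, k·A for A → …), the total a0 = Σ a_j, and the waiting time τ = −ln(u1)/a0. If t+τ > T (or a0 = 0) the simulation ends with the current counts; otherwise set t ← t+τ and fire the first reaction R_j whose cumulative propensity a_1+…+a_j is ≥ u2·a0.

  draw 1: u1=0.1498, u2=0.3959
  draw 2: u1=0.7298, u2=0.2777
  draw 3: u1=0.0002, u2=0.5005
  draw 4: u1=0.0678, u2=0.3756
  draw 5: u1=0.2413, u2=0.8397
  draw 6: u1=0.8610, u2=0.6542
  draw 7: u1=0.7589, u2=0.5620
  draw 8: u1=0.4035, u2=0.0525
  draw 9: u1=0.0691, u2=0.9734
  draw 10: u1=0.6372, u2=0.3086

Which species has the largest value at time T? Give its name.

t=0.000: E=7 C=6 Y=9 Q=9
Draw 1: a1=1.086, a2=6.552, a3=6.174, a0=13.812; τ=−ln(0.1498)/13.812=0.137 → t=0.137; u2·a0=0.3959·13.812=5.468; a1=1.086 < 5.468 ≤ a1+a2=7.638 → R2 fires; E=6 C=6 Y=8 Q=10
Draw 2: a1=1.086, a2=4.992, a3=5.292, a0=11.370; τ=−ln(0.7298)/11.370=0.028 → t=0.165; u2·a0=0.2777·11.370=3.157; a1=1.086 < 3.157 ≤ a1+a2=6.078 → R2 fires; E=5 C=6 Y=7 Q=11
Draw 3: a1=1.086, a2=3.640, a3=4.410, a0=9.136; τ=−ln(0.0002)/9.136=0.932 → t=1.097; u2·a0=0.5005·9.136=4.573; a1=1.086 < 4.573 ≤ a1+a2=4.726 → R2 fires; E=4 C=6 Y=6 Q=12
Draw 4: a1=1.086, a2=2.496, a3=3.528, a0=7.110; τ=−ln(0.0678)/7.110=0.379 → t=1.476; u2·a0=0.3756·7.110=2.671; a1=1.086 < 2.671 ≤ a1+a2=3.582 → R2 fires; E=3 C=6 Y=5 Q=13
Draw 5: a1=1.086, a2=1.560, a3=2.646, a0=5.292; τ=−ln(0.2413)/5.292=0.269 → t=1.745; u2·a0=0.8397·5.292=4.444; a1+a2=2.646 < 4.444 ≤ a1+…+a3=5.292 → R3 fires; E=3 C=5 Y=5 Q=13
Draw 6: a1=0.905, a2=1.560, a3=2.205, a0=4.670; τ=−ln(0.8610)/4.670=0.032 → t=1.777; u2·a0=0.6542·4.670=3.055; a1+a2=2.465 < 3.055 ≤ a1+…+a3=4.670 → R3 fires; E=3 C=4 Y=5 Q=13
Draw 7: a1=0.724, a2=1.560, a3=1.764, a0=4.048; τ=−ln(0.7589)/4.048=0.068 → t=1.845; u2·a0=0.5620·4.048=2.275; a1=0.724 < 2.275 ≤ a1+a2=2.284 → R2 fires; E=2 C=4 Y=4 Q=14
Draw 8: a1=0.724, a2=0.832, a3=1.176, a0=2.732; τ=−ln(0.4035)/2.732=0.332 → t=2.177; u2·a0=0.0525·2.732=0.143 ≤ a1=0.724 → R1 fires; E=3 C=3 Y=5 Q=14
Draw 9: a1=0.543, a2=1.560, a3=1.323, a0=3.426; τ=−ln(0.0691)/3.426=0.780 → t=2.957; u2·a0=0.9734·3.426=3.335; a1+a2=2.103 < 3.335 ≤ a1+…+a3=3.426 → R3 fires; E=3 C=2 Y=5 Q=14
Draw 10: a1=0.362, a2=1.560, a3=0.882, a0=2.804; τ=−ln(0.6372)/2.804=0.161 → t=3.118 > T=3.06: stop.
At T=3.06: E=3 C=2 Y=5 Q=14; the largest is Q.

Dominant species at T: Q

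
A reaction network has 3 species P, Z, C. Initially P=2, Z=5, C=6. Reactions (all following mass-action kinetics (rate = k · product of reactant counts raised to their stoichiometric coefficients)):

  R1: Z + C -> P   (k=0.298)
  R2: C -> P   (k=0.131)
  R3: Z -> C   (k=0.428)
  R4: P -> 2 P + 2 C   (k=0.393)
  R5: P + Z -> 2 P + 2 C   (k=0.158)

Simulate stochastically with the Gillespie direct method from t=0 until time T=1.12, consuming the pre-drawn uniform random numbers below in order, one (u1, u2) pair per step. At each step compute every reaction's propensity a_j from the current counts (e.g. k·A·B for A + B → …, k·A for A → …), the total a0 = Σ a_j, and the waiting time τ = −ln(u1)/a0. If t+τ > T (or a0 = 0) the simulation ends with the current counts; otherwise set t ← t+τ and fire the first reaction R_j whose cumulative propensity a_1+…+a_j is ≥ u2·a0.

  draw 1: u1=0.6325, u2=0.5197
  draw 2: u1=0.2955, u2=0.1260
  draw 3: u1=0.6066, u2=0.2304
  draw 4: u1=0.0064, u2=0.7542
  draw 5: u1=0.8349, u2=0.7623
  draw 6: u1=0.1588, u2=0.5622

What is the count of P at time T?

P at T = 7

t=0.000: P=2 Z=5 C=6
Draw 1: a1=8.940, a2=0.786, a3=2.140, a4=0.786, a5=1.580, a0=14.232; τ=−ln(0.6325)/14.232=0.032 → t=0.032; u2·a0=0.5197·14.232=7.396 ≤ a1=8.940 → R1 fires; P=3 Z=4 C=5
Draw 2: a1=5.960, a2=0.655, a3=1.712, a4=1.179, a5=1.896, a0=11.402; τ=−ln(0.2955)/11.402=0.107 → t=0.139; u2·a0=0.1260·11.402=1.437 ≤ a1=5.960 → R1 fires; P=4 Z=3 C=4
Draw 3: a1=3.576, a2=0.524, a3=1.284, a4=1.572, a5=1.896, a0=8.852; τ=−ln(0.6066)/8.852=0.056 → t=0.196; u2·a0=0.2304·8.852=2.040 ≤ a1=3.576 → R1 fires; P=5 Z=2 C=3
Draw 4: a1=1.788, a2=0.393, a3=0.856, a4=1.965, a5=1.580, a0=6.582; τ=−ln(0.0064)/6.582=0.767 → t=0.963; u2·a0=0.7542·6.582=4.964; a1+…+a3=3.037 < 4.964 ≤ a1+…+a4=5.002 → R4 fires; P=6 Z=2 C=5
Draw 5: a1=2.980, a2=0.655, a3=0.856, a4=2.358, a5=1.896, a0=8.745; τ=−ln(0.8349)/8.745=0.021 → t=0.984; u2·a0=0.7623·8.745=6.666; a1+…+a3=4.491 < 6.666 ≤ a1+…+a4=6.849 → R4 fires; P=7 Z=2 C=7
Draw 6: a1=4.172, a2=0.917, a3=0.856, a4=2.751, a5=2.212, a0=10.908; τ=−ln(0.1588)/10.908=0.169 → t=1.152 > T=1.12: stop.
Read off P at T=1.12: 7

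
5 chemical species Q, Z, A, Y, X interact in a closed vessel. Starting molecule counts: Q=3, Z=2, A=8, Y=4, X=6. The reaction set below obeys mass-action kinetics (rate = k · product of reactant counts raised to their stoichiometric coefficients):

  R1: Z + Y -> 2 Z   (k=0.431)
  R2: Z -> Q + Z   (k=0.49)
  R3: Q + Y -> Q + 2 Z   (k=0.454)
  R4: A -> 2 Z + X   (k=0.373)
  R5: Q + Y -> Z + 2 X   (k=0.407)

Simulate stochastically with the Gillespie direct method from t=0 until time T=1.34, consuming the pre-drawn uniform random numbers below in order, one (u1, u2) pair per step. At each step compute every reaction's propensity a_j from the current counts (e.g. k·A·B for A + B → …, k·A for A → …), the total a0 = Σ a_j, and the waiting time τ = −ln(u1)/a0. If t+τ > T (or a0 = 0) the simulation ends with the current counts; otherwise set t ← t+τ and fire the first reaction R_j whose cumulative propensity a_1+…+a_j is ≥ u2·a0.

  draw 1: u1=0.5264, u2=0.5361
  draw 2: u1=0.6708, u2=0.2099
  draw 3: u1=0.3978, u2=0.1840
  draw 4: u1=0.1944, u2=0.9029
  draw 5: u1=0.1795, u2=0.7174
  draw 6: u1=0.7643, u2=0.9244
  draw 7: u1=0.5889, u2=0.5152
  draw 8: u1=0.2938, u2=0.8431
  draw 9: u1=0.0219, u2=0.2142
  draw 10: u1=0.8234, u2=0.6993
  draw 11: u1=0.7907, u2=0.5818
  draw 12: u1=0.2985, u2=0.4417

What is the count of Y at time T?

Y at T = 0

t=0.000: Q=3 Z=2 A=8 Y=4 X=6
Draw 1: a1=3.448, a2=0.980, a3=5.448, a4=2.984, a5=4.884, a0=17.744; τ=−ln(0.5264)/17.744=0.036 → t=0.036; u2·a0=0.5361·17.744=9.513; a1+a2=4.428 < 9.513 ≤ a1+…+a3=9.876 → R3 fires; Q=3 Z=4 A=8 Y=3 X=6
Draw 2: a1=5.172, a2=1.960, a3=4.086, a4=2.984, a5=3.663, a0=17.865; τ=−ln(0.6708)/17.865=0.022 → t=0.059; u2·a0=0.2099·17.865=3.750 ≤ a1=5.172 → R1 fires; Q=3 Z=5 A=8 Y=2 X=6
Draw 3: a1=4.310, a2=2.450, a3=2.724, a4=2.984, a5=2.442, a0=14.910; τ=−ln(0.3978)/14.910=0.062 → t=0.120; u2·a0=0.1840·14.910=2.743 ≤ a1=4.310 → R1 fires; Q=3 Z=6 A=8 Y=1 X=6
Draw 4: a1=2.586, a2=2.940, a3=1.362, a4=2.984, a5=1.221, a0=11.093; τ=−ln(0.1944)/11.093=0.148 → t=0.268; u2·a0=0.9029·11.093=10.016; a1+…+a4=9.872 < 10.016 ≤ a1+…+a5=11.093 → R5 fires; Q=2 Z=7 A=8 Y=0 X=8
Draw 5: a1=0.000, a2=3.430, a3=0.000, a4=2.984, a5=0.000, a0=6.414; τ=−ln(0.1795)/6.414=0.268 → t=0.536; u2·a0=0.7174·6.414=4.601; a1+…+a3=3.430 < 4.601 ≤ a1+…+a4=6.414 → R4 fires; Q=2 Z=9 A=7 Y=0 X=9
Draw 6: a1=0.000, a2=4.410, a3=0.000, a4=2.611, a5=0.000, a0=7.021; τ=−ln(0.7643)/7.021=0.038 → t=0.574; u2·a0=0.9244·7.021=6.490; a1+…+a3=4.410 < 6.490 ≤ a1+…+a4=7.021 → R4 fires; Q=2 Z=11 A=6 Y=0 X=10
Draw 7: a1=0.000, a2=5.390, a3=0.000, a4=2.238, a5=0.000, a0=7.628; τ=−ln(0.5889)/7.628=0.069 → t=0.643; u2·a0=0.5152·7.628=3.930; a1=0.000 < 3.930 ≤ a1+a2=5.390 → R2 fires; Q=3 Z=11 A=6 Y=0 X=10
Draw 8: a1=0.000, a2=5.390, a3=0.000, a4=2.238, a5=0.000, a0=7.628; τ=−ln(0.2938)/7.628=0.161 → t=0.804; u2·a0=0.8431·7.628=6.431; a1+…+a3=5.390 < 6.431 ≤ a1+…+a4=7.628 → R4 fires; Q=3 Z=13 A=5 Y=0 X=11
Draw 9: a1=0.000, a2=6.370, a3=0.000, a4=1.865, a5=0.000, a0=8.235; τ=−ln(0.0219)/8.235=0.464 → t=1.268; u2·a0=0.2142·8.235=1.764; a1=0.000 < 1.764 ≤ a1+a2=6.370 → R2 fires; Q=4 Z=13 A=5 Y=0 X=11
Draw 10: a1=0.000, a2=6.370, a3=0.000, a4=1.865, a5=0.000, a0=8.235; τ=−ln(0.8234)/8.235=0.024 → t=1.292; u2·a0=0.6993·8.235=5.759; a1=0.000 < 5.759 ≤ a1+a2=6.370 → R2 fires; Q=5 Z=13 A=5 Y=0 X=11
Draw 11: a1=0.000, a2=6.370, a3=0.000, a4=1.865, a5=0.000, a0=8.235; τ=−ln(0.7907)/8.235=0.029 → t=1.320; u2·a0=0.5818·8.235=4.791; a1=0.000 < 4.791 ≤ a1+a2=6.370 → R2 fires; Q=6 Z=13 A=5 Y=0 X=11
Draw 12: a1=0.000, a2=6.370, a3=0.000, a4=1.865, a5=0.000, a0=8.235; τ=−ln(0.2985)/8.235=0.147 → t=1.467 > T=1.34: stop.
Read off Y at T=1.34: 0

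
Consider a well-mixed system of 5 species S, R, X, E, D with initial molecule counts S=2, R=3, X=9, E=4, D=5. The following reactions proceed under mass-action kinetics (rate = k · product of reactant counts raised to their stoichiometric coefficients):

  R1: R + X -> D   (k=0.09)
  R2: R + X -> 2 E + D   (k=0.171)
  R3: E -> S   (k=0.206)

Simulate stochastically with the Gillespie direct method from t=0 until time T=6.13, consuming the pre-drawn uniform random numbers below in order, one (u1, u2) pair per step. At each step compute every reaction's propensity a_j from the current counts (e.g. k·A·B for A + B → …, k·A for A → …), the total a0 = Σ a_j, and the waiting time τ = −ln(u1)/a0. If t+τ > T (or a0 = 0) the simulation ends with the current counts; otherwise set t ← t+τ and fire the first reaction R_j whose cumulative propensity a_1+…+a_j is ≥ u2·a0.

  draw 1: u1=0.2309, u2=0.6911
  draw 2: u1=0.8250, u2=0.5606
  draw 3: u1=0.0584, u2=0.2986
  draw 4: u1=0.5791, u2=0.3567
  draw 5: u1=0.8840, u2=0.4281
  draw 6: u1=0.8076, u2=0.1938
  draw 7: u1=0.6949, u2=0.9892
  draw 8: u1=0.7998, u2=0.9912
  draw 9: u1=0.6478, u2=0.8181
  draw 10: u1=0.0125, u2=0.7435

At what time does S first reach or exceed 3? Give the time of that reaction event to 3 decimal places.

t=0.000: S=2 R=3 X=9 E=4 D=5
Draw 1: a1=2.430, a2=4.617, a3=0.824, a0=7.871; τ=−ln(0.2309)/7.871=0.186 → t=0.186; u2·a0=0.6911·7.871=5.440; a1=2.430 < 5.440 ≤ a1+a2=7.047 → R2 fires; S=2 R=2 X=8 E=6 D=6
Draw 2: a1=1.440, a2=2.736, a3=1.236, a0=5.412; τ=−ln(0.8250)/5.412=0.036 → t=0.222; u2·a0=0.5606·5.412=3.034; a1=1.440 < 3.034 ≤ a1+a2=4.176 → R2 fires; S=2 R=1 X=7 E=8 D=7
Draw 3: a1=0.630, a2=1.197, a3=1.648, a0=3.475; τ=−ln(0.0584)/3.475=0.817 → t=1.039; u2·a0=0.2986·3.475=1.038; a1=0.630 < 1.038 ≤ a1+a2=1.827 → R2 fires; S=2 R=0 X=6 E=10 D=8
Draw 4: a1=0.000, a2=0.000, a3=2.060, a0=2.060; τ=−ln(0.5791)/2.060=0.265 → t=1.304; u2·a0=0.3567·2.060=0.735; a1+a2=0.000 < 0.735 ≤ a1+…+a3=2.060 → R3 fires; S=3 R=0 X=6 E=9 D=8
Draw 5: a1=0.000, a2=0.000, a3=1.854, a0=1.854; τ=−ln(0.8840)/1.854=0.067 → t=1.371; u2·a0=0.4281·1.854=0.794; a1+a2=0.000 < 0.794 ≤ a1+…+a3=1.854 → R3 fires; S=4 R=0 X=6 E=8 D=8
Draw 6: a1=0.000, a2=0.000, a3=1.648, a0=1.648; τ=−ln(0.8076)/1.648=0.130 → t=1.501; u2·a0=0.1938·1.648=0.319; a1+a2=0.000 < 0.319 ≤ a1+…+a3=1.648 → R3 fires; S=5 R=0 X=6 E=7 D=8
Draw 7: a1=0.000, a2=0.000, a3=1.442, a0=1.442; τ=−ln(0.6949)/1.442=0.252 → t=1.753; u2·a0=0.9892·1.442=1.426; a1+a2=0.000 < 1.426 ≤ a1+…+a3=1.442 → R3 fires; S=6 R=0 X=6 E=6 D=8
Draw 8: a1=0.000, a2=0.000, a3=1.236, a0=1.236; τ=−ln(0.7998)/1.236=0.181 → t=1.934; u2·a0=0.9912·1.236=1.225; a1+a2=0.000 < 1.225 ≤ a1+…+a3=1.236 → R3 fires; S=7 R=0 X=6 E=5 D=8
Draw 9: a1=0.000, a2=0.000, a3=1.030, a0=1.030; τ=−ln(0.6478)/1.030=0.422 → t=2.355; u2·a0=0.8181·1.030=0.843; a1+a2=0.000 < 0.843 ≤ a1+…+a3=1.030 → R3 fires; S=8 R=0 X=6 E=4 D=8
Draw 10: a1=0.000, a2=0.000, a3=0.824, a0=0.824; τ=−ln(0.0125)/0.824=5.318 → t=7.673 > T=6.13: stop.
S first becomes ≥ 3 when it reaches 3 at the event at t=1.304.

Threshold first reached at t = 1.304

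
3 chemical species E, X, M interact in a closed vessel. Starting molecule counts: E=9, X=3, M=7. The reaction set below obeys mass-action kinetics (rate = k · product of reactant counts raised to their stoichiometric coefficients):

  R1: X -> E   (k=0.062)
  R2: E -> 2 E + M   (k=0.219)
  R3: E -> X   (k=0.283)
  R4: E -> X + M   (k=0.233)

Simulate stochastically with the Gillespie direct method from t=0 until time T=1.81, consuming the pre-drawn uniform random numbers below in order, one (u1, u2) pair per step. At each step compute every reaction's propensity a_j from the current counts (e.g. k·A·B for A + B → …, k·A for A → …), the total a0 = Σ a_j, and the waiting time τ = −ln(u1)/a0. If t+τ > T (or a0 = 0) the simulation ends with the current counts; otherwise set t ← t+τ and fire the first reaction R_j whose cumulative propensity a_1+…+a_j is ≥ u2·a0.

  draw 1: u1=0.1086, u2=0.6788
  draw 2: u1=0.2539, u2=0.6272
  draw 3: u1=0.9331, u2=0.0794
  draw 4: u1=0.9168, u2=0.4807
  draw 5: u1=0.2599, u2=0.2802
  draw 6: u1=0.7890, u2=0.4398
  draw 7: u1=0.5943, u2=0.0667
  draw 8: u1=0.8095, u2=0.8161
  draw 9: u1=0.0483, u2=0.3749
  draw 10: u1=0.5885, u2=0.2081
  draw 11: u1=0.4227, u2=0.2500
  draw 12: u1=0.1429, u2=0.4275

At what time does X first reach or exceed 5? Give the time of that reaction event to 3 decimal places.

Threshold first reached at t = 0.550

t=0.000: E=9 X=3 M=7
Draw 1: a1=0.186, a2=1.971, a3=2.547, a4=2.097, a0=6.801; τ=−ln(0.1086)/6.801=0.326 → t=0.326; u2·a0=0.6788·6.801=4.617; a1+a2=2.157 < 4.617 ≤ a1+…+a3=4.704 → R3 fires; E=8 X=4 M=7
Draw 2: a1=0.248, a2=1.752, a3=2.264, a4=1.864, a0=6.128; τ=−ln(0.2539)/6.128=0.224 → t=0.550; u2·a0=0.6272·6.128=3.843; a1+a2=2.000 < 3.843 ≤ a1+…+a3=4.264 → R3 fires; E=7 X=5 M=7
Draw 3: a1=0.310, a2=1.533, a3=1.981, a4=1.631, a0=5.455; τ=−ln(0.9331)/5.455=0.013 → t=0.563; u2·a0=0.0794·5.455=0.433; a1=0.310 < 0.433 ≤ a1+a2=1.843 → R2 fires; E=8 X=5 M=8
Draw 4: a1=0.310, a2=1.752, a3=2.264, a4=1.864, a0=6.190; τ=−ln(0.9168)/6.190=0.014 → t=0.577; u2·a0=0.4807·6.190=2.976; a1+a2=2.062 < 2.976 ≤ a1+…+a3=4.326 → R3 fires; E=7 X=6 M=8
Draw 5: a1=0.372, a2=1.533, a3=1.981, a4=1.631, a0=5.517; τ=−ln(0.2599)/5.517=0.244 → t=0.821; u2·a0=0.2802·5.517=1.546; a1=0.372 < 1.546 ≤ a1+a2=1.905 → R2 fires; E=8 X=6 M=9
Draw 6: a1=0.372, a2=1.752, a3=2.264, a4=1.864, a0=6.252; τ=−ln(0.7890)/6.252=0.038 → t=0.859; u2·a0=0.4398·6.252=2.750; a1+a2=2.124 < 2.750 ≤ a1+…+a3=4.388 → R3 fires; E=7 X=7 M=9
Draw 7: a1=0.434, a2=1.533, a3=1.981, a4=1.631, a0=5.579; τ=−ln(0.5943)/5.579=0.093 → t=0.952; u2·a0=0.0667·5.579=0.372 ≤ a1=0.434 → R1 fires; E=8 X=6 M=9
Draw 8: a1=0.372, a2=1.752, a3=2.264, a4=1.864, a0=6.252; τ=−ln(0.8095)/6.252=0.034 → t=0.986; u2·a0=0.8161·6.252=5.102; a1+…+a3=4.388 < 5.102 ≤ a1+…+a4=6.252 → R4 fires; E=7 X=7 M=10
Draw 9: a1=0.434, a2=1.533, a3=1.981, a4=1.631, a0=5.579; τ=−ln(0.0483)/5.579=0.543 → t=1.529; u2·a0=0.3749·5.579=2.092; a1+a2=1.967 < 2.092 ≤ a1+…+a3=3.948 → R3 fires; E=6 X=8 M=10
Draw 10: a1=0.496, a2=1.314, a3=1.698, a4=1.398, a0=4.906; τ=−ln(0.5885)/4.906=0.108 → t=1.637; u2·a0=0.2081·4.906=1.021; a1=0.496 < 1.021 ≤ a1+a2=1.810 → R2 fires; E=7 X=8 M=11
Draw 11: a1=0.496, a2=1.533, a3=1.981, a4=1.631, a0=5.641; τ=−ln(0.4227)/5.641=0.153 → t=1.790; u2·a0=0.2500·5.641=1.410; a1=0.496 < 1.410 ≤ a1+a2=2.029 → R2 fires; E=8 X=8 M=12
Draw 12: a1=0.496, a2=1.752, a3=2.264, a4=1.864, a0=6.376; τ=−ln(0.1429)/6.376=0.305 → t=2.095 > T=1.81: stop.
X first becomes ≥ 5 when it reaches 5 at the event at t=0.550.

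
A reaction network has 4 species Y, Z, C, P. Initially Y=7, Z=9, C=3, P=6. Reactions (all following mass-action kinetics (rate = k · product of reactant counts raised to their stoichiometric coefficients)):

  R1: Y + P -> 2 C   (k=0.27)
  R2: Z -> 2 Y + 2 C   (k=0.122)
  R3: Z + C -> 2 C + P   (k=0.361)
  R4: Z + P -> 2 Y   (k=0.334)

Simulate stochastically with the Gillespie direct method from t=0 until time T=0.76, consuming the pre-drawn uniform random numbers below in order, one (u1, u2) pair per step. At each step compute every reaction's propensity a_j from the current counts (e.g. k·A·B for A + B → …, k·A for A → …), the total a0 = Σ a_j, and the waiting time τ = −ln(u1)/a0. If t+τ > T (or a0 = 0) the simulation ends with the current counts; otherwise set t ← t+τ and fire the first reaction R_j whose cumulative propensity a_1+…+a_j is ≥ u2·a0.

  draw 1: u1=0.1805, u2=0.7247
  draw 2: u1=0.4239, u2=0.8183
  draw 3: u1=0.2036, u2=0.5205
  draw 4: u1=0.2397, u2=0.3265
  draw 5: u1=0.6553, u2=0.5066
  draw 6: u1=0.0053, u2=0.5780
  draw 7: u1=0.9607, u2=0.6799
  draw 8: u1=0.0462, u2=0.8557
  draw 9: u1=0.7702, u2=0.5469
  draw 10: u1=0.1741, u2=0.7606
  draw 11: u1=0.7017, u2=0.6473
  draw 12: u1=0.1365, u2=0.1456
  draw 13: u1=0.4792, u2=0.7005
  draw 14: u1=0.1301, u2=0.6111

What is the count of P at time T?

P at T = 5

t=0.000: Y=7 Z=9 C=3 P=6
Draw 1: a1=11.340, a2=1.098, a3=9.747, a4=18.036, a0=40.221; τ=−ln(0.1805)/40.221=0.043 → t=0.043; u2·a0=0.7247·40.221=29.148; a1+…+a3=22.185 < 29.148 ≤ a1+…+a4=40.221 → R4 fires; Y=9 Z=8 C=3 P=5
Draw 2: a1=12.150, a2=0.976, a3=8.664, a4=13.360, a0=35.150; τ=−ln(0.4239)/35.150=0.024 → t=0.067; u2·a0=0.8183·35.150=28.763; a1+…+a3=21.790 < 28.763 ≤ a1+…+a4=35.150 → R4 fires; Y=11 Z=7 C=3 P=4
Draw 3: a1=11.880, a2=0.854, a3=7.581, a4=9.352, a0=29.667; τ=−ln(0.2036)/29.667=0.054 → t=0.121; u2·a0=0.5205·29.667=15.442; a1+a2=12.734 < 15.442 ≤ a1+…+a3=20.315 → R3 fires; Y=11 Z=6 C=4 P=5
Draw 4: a1=14.850, a2=0.732, a3=8.664, a4=10.020, a0=34.266; τ=−ln(0.2397)/34.266=0.042 → t=0.162; u2·a0=0.3265·34.266=11.188 ≤ a1=14.850 → R1 fires; Y=10 Z=6 C=6 P=4
Draw 5: a1=10.800, a2=0.732, a3=12.996, a4=8.016, a0=32.544; τ=−ln(0.6553)/32.544=0.013 → t=0.175; u2·a0=0.5066·32.544=16.487; a1+a2=11.532 < 16.487 ≤ a1+…+a3=24.528 → R3 fires; Y=10 Z=5 C=7 P=5
Draw 6: a1=13.500, a2=0.610, a3=12.635, a4=8.350, a0=35.095; τ=−ln(0.0053)/35.095=0.149 → t=0.325; u2·a0=0.5780·35.095=20.285; a1+a2=14.110 < 20.285 ≤ a1+…+a3=26.745 → R3 fires; Y=10 Z=4 C=8 P=6
Draw 7: a1=16.200, a2=0.488, a3=11.552, a4=8.016, a0=36.256; τ=−ln(0.9607)/36.256=0.001 → t=0.326; u2·a0=0.6799·36.256=24.650; a1+a2=16.688 < 24.650 ≤ a1+…+a3=28.240 → R3 fires; Y=10 Z=3 C=9 P=7
Draw 8: a1=18.900, a2=0.366, a3=9.747, a4=7.014, a0=36.027; τ=−ln(0.0462)/36.027=0.085 → t=0.411; u2·a0=0.8557·36.027=30.828; a1+…+a3=29.013 < 30.828 ≤ a1+…+a4=36.027 → R4 fires; Y=12 Z=2 C=9 P=6
Draw 9: a1=19.440, a2=0.244, a3=6.498, a4=4.008, a0=30.190; τ=−ln(0.7702)/30.190=0.009 → t=0.420; u2·a0=0.5469·30.190=16.511 ≤ a1=19.440 → R1 fires; Y=11 Z=2 C=11 P=5
Draw 10: a1=14.850, a2=0.244, a3=7.942, a4=3.340, a0=26.376; τ=−ln(0.1741)/26.376=0.066 → t=0.486; u2·a0=0.7606·26.376=20.062; a1+a2=15.094 < 20.062 ≤ a1+…+a3=23.036 → R3 fires; Y=11 Z=1 C=12 P=6
Draw 11: a1=17.820, a2=0.122, a3=4.332, a4=2.004, a0=24.278; τ=−ln(0.7017)/24.278=0.015 → t=0.501; u2·a0=0.6473·24.278=15.715 ≤ a1=17.820 → R1 fires; Y=10 Z=1 C=14 P=5
Draw 12: a1=13.500, a2=0.122, a3=5.054, a4=1.670, a0=20.346; τ=−ln(0.1365)/20.346=0.098 → t=0.598; u2·a0=0.1456·20.346=2.962 ≤ a1=13.500 → R1 fires; Y=9 Z=1 C=16 P=4
Draw 13: a1=9.720, a2=0.122, a3=5.776, a4=1.336, a0=16.954; τ=−ln(0.4792)/16.954=0.043 → t=0.642; u2·a0=0.7005·16.954=11.876; a1+a2=9.842 < 11.876 ≤ a1+…+a3=15.618 → R3 fires; Y=9 Z=0 C=17 P=5
Draw 14: a1=12.150, a2=0.000, a3=0.000, a4=0.000, a0=12.150; τ=−ln(0.1301)/12.150=0.168 → t=0.810 > T=0.76: stop.
Read off P at T=0.76: 5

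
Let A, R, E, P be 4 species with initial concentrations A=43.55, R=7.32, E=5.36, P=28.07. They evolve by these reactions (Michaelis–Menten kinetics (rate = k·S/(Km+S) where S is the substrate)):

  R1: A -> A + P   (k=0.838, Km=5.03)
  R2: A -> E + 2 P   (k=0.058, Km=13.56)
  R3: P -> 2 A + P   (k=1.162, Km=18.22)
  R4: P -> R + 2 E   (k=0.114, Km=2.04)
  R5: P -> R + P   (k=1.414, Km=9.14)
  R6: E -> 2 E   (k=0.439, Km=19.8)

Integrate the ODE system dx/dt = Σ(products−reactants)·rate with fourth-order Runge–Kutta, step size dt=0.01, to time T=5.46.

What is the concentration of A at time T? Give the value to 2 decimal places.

RK4 with dt=0.01: 546 steps to T=5.46. Trajectory (selected grid times):
t=0.00: A=43.55 R=7.32 E=5.36 P=28.07
t=0.61: A=44.39 R=8.04 E=5.57 P=28.52
t=1.21: A=45.21 R=8.74 E=5.79 P=28.96
t=1.82: A=46.06 R=9.47 E=6.01 P=29.41
t=2.43: A=46.91 R=10.19 E=6.23 P=29.86
t=3.03: A=47.75 R=10.91 E=6.45 P=30.31
t=3.64: A=48.61 R=11.63 E=6.67 P=30.76
t=4.25: A=49.47 R=12.37 E=6.90 P=31.21
t=4.85: A=50.33 R=13.09 E=7.12 P=31.66
t=5.46: A=51.20 R=13.82 E=7.35 P=32.11
Read off A at T=5.46: 51.20

A at T = 51.20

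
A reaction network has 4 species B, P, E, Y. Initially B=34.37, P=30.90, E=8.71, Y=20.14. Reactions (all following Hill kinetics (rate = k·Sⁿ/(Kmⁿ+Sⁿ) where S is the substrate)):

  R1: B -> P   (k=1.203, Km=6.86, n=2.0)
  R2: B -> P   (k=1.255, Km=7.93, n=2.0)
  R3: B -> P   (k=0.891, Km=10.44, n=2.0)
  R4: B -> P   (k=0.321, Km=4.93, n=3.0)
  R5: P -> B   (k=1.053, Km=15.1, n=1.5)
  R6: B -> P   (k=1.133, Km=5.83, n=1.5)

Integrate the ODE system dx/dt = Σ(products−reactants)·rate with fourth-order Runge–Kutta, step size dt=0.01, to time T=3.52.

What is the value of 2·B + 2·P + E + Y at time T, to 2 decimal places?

Value at T = 159.39

Check how each reaction changes W = 2·B + 2·P + E + Y (weight of products minus weight of reactants):
R1: B -> P: (2·1) − (2·1) = 2 − 2 = 0
R2: B -> P: (2·1) − (2·1) = 2 − 2 = 0
R3: B -> P: (2·1) − (2·1) = 2 − 2 = 0
R4: B -> P: (2·1) − (2·1) = 2 − 2 = 0
R5: P -> B: (2·1) − (2·1) = 2 − 2 = 0
R6: B -> P: (2·1) − (2·1) = 2 − 2 = 0
Every reaction leaves W unchanged, so W is conserved and no simulation is needed: W(T) = W(0) = 2·34.37 + 2·30.90 + 8.71 + 20.14 = 159.39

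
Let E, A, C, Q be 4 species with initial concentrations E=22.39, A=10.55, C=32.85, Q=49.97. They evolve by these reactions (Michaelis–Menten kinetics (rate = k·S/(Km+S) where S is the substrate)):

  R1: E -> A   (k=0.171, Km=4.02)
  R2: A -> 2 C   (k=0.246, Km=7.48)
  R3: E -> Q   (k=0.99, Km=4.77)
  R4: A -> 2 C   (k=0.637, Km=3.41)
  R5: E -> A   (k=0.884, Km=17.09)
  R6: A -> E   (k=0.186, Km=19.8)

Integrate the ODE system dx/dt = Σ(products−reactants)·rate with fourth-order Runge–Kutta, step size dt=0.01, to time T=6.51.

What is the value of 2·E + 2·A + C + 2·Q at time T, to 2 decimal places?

Check how each reaction changes W = 2·E + 2·A + C + 2·Q (weight of products minus weight of reactants):
R1: E -> A: (2·1) − (2·1) = 2 − 2 = 0
R2: A -> 2 C: (1·2) − (2·1) = 2 − 2 = 0
R3: E -> Q: (2·1) − (2·1) = 2 − 2 = 0
R4: A -> 2 C: (1·2) − (2·1) = 2 − 2 = 0
R5: E -> A: (2·1) − (2·1) = 2 − 2 = 0
R6: A -> E: (2·1) − (2·1) = 2 − 2 = 0
Every reaction leaves W unchanged, so W is conserved and no simulation is needed: W(T) = W(0) = 2·22.39 + 2·10.55 + 32.85 + 2·49.97 = 198.67

Value at T = 198.67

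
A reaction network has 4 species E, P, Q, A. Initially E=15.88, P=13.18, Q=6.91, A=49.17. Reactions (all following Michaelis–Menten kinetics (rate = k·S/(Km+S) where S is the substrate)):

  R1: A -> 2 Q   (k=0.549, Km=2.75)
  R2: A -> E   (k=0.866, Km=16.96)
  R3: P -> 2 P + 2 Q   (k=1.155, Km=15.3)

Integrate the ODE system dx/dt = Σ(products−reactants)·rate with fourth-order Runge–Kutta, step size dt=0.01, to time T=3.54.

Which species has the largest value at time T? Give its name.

RK4 with dt=0.01: 354 steps to T=3.54. Trajectory (selected grid times):
t=0.00: E=15.88 P=13.18 Q=6.91 A=49.17
t=0.39: E=16.13 P=13.39 Q=7.73 A=48.72
t=0.79: E=16.39 P=13.61 Q=8.58 A=48.25
t=1.18: E=16.64 P=13.82 Q=9.41 A=47.80
t=1.57: E=16.89 P=14.03 Q=10.25 A=47.35
t=1.97: E=17.14 P=14.26 Q=11.11 A=46.89
t=2.36: E=17.39 P=14.47 Q=11.95 A=46.44
t=2.75: E=17.64 P=14.69 Q=12.79 A=45.99
t=3.15: E=17.89 P=14.92 Q=13.66 A=45.53
t=3.54: E=18.13 P=15.14 Q=14.51 A=45.08
At T=3.54: E=18.13 P=15.14 Q=14.51 A=45.08; the largest is A.

Dominant species at T: A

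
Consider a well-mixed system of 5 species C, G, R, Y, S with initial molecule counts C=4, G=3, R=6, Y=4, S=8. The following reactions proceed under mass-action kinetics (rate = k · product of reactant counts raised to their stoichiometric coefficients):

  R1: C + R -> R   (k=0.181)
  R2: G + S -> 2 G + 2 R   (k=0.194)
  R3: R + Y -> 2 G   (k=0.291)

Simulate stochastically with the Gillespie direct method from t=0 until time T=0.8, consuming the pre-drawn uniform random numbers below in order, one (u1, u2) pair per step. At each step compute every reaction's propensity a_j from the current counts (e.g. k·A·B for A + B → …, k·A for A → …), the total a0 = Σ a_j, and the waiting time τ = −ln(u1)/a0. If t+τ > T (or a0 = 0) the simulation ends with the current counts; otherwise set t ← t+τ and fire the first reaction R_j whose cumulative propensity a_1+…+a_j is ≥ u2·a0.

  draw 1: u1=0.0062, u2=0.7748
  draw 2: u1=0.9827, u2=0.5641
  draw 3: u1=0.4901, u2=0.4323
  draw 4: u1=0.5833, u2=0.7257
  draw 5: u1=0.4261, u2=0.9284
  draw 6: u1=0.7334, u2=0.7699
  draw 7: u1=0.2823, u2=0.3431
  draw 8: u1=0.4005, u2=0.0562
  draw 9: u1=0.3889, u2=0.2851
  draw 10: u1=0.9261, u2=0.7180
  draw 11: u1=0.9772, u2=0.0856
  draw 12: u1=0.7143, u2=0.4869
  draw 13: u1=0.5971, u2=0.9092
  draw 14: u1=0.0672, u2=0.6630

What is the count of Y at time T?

Y at T = 0

t=0.000: C=4 G=3 R=6 Y=4 S=8
Draw 1: a1=4.344, a2=4.656, a3=6.984, a0=15.984; τ=−ln(0.0062)/15.984=0.318 → t=0.318; u2·a0=0.7748·15.984=12.384; a1+a2=9.000 < 12.384 ≤ a1+…+a3=15.984 → R3 fires; C=4 G=5 R=5 Y=3 S=8
Draw 2: a1=3.620, a2=7.760, a3=4.365, a0=15.745; τ=−ln(0.9827)/15.745=0.001 → t=0.319; u2·a0=0.5641·15.745=8.882; a1=3.620 < 8.882 ≤ a1+a2=11.380 → R2 fires; C=4 G=6 R=7 Y=3 S=7
Draw 3: a1=5.068, a2=8.148, a3=6.111, a0=19.327; τ=−ln(0.4901)/19.327=0.037 → t=0.356; u2·a0=0.4323·19.327=8.355; a1=5.068 < 8.355 ≤ a1+a2=13.216 → R2 fires; C=4 G=7 R=9 Y=3 S=6
Draw 4: a1=6.516, a2=8.148, a3=7.857, a0=22.521; τ=−ln(0.5833)/22.521=0.024 → t=0.380; u2·a0=0.7257·22.521=16.343; a1+a2=14.664 < 16.343 ≤ a1+…+a3=22.521 → R3 fires; C=4 G=9 R=8 Y=2 S=6
Draw 5: a1=5.792, a2=10.476, a3=4.656, a0=20.924; τ=−ln(0.4261)/20.924=0.041 → t=0.421; u2·a0=0.9284·20.924=19.426; a1+a2=16.268 < 19.426 ≤ a1+…+a3=20.924 → R3 fires; C=4 G=11 R=7 Y=1 S=6
Draw 6: a1=5.068, a2=12.804, a3=2.037, a0=19.909; τ=−ln(0.7334)/19.909=0.016 → t=0.436; u2·a0=0.7699·19.909=15.328; a1=5.068 < 15.328 ≤ a1+a2=17.872 → R2 fires; C=4 G=12 R=9 Y=1 S=5
Draw 7: a1=6.516, a2=11.640, a3=2.619, a0=20.775; τ=−ln(0.2823)/20.775=0.061 → t=0.497; u2·a0=0.3431·20.775=7.128; a1=6.516 < 7.128 ≤ a1+a2=18.156 → R2 fires; C=4 G=13 R=11 Y=1 S=4
Draw 8: a1=7.964, a2=10.088, a3=3.201, a0=21.253; τ=−ln(0.4005)/21.253=0.043 → t=0.540; u2·a0=0.0562·21.253=1.194 ≤ a1=7.964 → R1 fires; C=3 G=13 R=11 Y=1 S=4
Draw 9: a1=5.973, a2=10.088, a3=3.201, a0=19.262; τ=−ln(0.3889)/19.262=0.049 → t=0.589; u2·a0=0.2851·19.262=5.492 ≤ a1=5.973 → R1 fires; C=2 G=13 R=11 Y=1 S=4
Draw 10: a1=3.982, a2=10.088, a3=3.201, a0=17.271; τ=−ln(0.9261)/17.271=0.004 → t=0.594; u2·a0=0.7180·17.271=12.401; a1=3.982 < 12.401 ≤ a1+a2=14.070 → R2 fires; C=2 G=14 R=13 Y=1 S=3
Draw 11: a1=4.706, a2=8.148, a3=3.783, a0=16.637; τ=−ln(0.9772)/16.637=0.001 → t=0.595; u2·a0=0.0856·16.637=1.424 ≤ a1=4.706 → R1 fires; C=1 G=14 R=13 Y=1 S=3
Draw 12: a1=2.353, a2=8.148, a3=3.783, a0=14.284; τ=−ln(0.7143)/14.284=0.024 → t=0.619; u2·a0=0.4869·14.284=6.955; a1=2.353 < 6.955 ≤ a1+a2=10.501 → R2 fires; C=1 G=15 R=15 Y=1 S=2
Draw 13: a1=2.715, a2=5.820, a3=4.365, a0=12.900; τ=−ln(0.5971)/12.900=0.040 → t=0.659; u2·a0=0.9092·12.900=11.729; a1+a2=8.535 < 11.729 ≤ a1+…+a3=12.900 → R3 fires; C=1 G=17 R=14 Y=0 S=2
Draw 14: a1=2.534, a2=6.596, a3=0.000, a0=9.130; τ=−ln(0.0672)/9.130=0.296 → t=0.954 > T=0.8: stop.
Read off Y at T=0.8: 0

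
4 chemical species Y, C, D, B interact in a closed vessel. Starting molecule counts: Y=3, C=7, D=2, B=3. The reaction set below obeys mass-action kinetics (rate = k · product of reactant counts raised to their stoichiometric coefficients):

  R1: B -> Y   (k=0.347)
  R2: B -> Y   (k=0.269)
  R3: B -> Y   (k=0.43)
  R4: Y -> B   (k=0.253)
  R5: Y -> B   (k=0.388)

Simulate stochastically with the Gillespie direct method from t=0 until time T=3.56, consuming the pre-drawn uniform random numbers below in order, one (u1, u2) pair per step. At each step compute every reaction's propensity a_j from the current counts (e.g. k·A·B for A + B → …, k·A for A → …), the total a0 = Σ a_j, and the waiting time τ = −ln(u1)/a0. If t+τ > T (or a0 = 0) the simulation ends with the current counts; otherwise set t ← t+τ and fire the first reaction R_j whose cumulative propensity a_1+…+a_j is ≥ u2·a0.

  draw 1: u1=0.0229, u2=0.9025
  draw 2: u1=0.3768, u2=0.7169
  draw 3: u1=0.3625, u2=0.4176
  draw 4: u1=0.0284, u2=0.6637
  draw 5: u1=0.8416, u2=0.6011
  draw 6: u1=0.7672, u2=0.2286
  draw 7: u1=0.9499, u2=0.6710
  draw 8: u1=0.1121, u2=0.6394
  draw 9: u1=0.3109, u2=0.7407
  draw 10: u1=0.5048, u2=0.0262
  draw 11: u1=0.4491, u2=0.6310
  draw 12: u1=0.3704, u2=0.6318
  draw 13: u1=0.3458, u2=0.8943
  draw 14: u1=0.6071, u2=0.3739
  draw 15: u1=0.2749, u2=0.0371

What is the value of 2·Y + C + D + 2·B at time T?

Value at T = 21

Check how each reaction changes W = 2·Y + C + D + 2·B (weight of products minus weight of reactants):
R1: B -> Y: (2·1) − (2·1) = 2 − 2 = 0
R2: B -> Y: (2·1) − (2·1) = 2 − 2 = 0
R3: B -> Y: (2·1) − (2·1) = 2 − 2 = 0
R4: Y -> B: (2·1) − (2·1) = 2 − 2 = 0
R5: Y -> B: (2·1) − (2·1) = 2 − 2 = 0
Every reaction leaves W unchanged, so W is conserved and no simulation is needed: W(T) = W(0) = 2·3 + 7 + 2 + 2·3 = 21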